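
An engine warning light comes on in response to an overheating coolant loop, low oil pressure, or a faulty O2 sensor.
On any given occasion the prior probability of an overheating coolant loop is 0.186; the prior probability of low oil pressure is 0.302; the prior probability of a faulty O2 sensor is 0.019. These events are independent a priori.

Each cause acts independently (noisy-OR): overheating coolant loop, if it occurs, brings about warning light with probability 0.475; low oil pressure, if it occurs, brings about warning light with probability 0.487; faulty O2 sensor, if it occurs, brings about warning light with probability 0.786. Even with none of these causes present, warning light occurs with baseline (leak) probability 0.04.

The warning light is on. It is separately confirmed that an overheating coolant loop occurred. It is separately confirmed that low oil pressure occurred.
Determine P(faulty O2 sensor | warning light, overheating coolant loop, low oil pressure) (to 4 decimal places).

P(faulty O2 sensor | warning light, overheating coolant loop, low oil pressure) ≈ 0.0241

Under noisy-OR, P(warning light | causes) = 1 − (1−0.04)·∏(1−qᵢ) over the active causes.
P(warning light | overheating coolant loop, low oil pressure) = 0.741448×0.981 + 0.94467×0.019 = 0.727360 + 0.017949 = 0.745309
Of this, 0.017949 comes from 0.94467×0.019 (the faulty O2 sensor=true cases).
Hence the posterior is 0.017949/0.745309 ≈ 0.0241.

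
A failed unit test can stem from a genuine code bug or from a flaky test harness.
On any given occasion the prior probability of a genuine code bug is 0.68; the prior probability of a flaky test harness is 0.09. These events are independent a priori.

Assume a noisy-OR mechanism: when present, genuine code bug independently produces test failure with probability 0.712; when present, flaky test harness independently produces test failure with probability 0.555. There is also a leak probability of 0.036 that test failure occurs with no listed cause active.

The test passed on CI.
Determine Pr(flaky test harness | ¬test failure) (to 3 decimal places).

Pr(flaky test harness | ¬test failure) ≈ 0.042

Under noisy-OR, P(test failure | causes) = 1 − (1−0.036)·∏(1−qᵢ) over the active causes.
By total probability over the 4 (genuine code bug, flaky test harness) configurations:
  P(¬test failure) = 0.964×0.32×0.91 + 0.42898×0.32×0.09 + 0.277632×0.68×0.91 + 0.123546×0.68×0.09
        = 0.280717 + 0.012355 + 0.171799 + 0.007561 = 0.472432
The terms with flaky test harness present sum to 0.019916, so
  P(flaky test harness | ¬test failure) = 0.019916 / 0.472432 ≈ 0.042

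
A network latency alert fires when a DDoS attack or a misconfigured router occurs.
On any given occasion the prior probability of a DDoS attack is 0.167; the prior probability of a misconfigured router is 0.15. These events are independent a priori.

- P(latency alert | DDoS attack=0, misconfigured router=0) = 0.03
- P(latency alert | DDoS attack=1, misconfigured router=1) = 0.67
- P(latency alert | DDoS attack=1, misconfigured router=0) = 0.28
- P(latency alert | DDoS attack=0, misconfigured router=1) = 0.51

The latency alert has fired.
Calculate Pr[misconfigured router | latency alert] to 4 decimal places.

Weight on misconfigured router=true, given the evidence: 0.063724 + 0.016784 = 0.080508
Normalizer over all consistent configurations: 0.03*0.833*0.85 + 0.51*0.833*0.15 + 0.28*0.167*0.85 + 0.67*0.167*0.15 = 0.141495
Posterior = 0.080508 / 0.141495 ≈ 0.5690

Pr[misconfigured router | latency alert] ≈ 0.5690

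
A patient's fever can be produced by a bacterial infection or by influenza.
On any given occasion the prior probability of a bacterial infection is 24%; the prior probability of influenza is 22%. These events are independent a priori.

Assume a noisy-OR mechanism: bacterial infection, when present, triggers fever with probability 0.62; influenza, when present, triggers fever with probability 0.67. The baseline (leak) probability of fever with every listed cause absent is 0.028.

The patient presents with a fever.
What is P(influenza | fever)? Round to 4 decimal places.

P(influenza | fever) ≈ 0.5429

Under noisy-OR, P(fever | causes) = 1 − (1−0.028)·∏(1−qᵢ) over the active causes.
For the numerator, keep only influenza=true terms: 0.113569 + 0.046364 = 0.159933
Normalizer over all consistent configurations: 0.028*0.76*0.78 + 0.67924*0.76*0.22 + 0.63064*0.24*0.78 + 0.878111*0.24*0.22 = 0.294587
Posterior = 0.159933 / 0.294587 ≈ 0.5429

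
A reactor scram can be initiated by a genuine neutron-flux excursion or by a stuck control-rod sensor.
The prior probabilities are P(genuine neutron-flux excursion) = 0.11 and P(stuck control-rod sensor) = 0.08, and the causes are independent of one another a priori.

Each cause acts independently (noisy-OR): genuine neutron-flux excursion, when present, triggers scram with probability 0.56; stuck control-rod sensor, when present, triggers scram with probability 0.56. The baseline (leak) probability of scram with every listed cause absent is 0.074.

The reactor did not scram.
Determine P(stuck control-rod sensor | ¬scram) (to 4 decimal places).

P(stuck control-rod sensor | ¬scram) ≈ 0.0369

Under noisy-OR, P(scram | causes) = 1 − (1−0.074)·∏(1−qᵢ) over the active causes.
P(¬scram) = 0.926*0.89*0.92 + 0.40744*0.89*0.08 + 0.40744*0.11*0.92 + 0.179274*0.11*0.08 = 0.758209 + 0.029010 + 0.041233 + 0.001578 = 0.830030
The stuck control-rod sensor-present share is 0.029010 + 0.001578 = 0.030588.
So P(stuck control-rod sensor | ¬scram) = 0.030588/0.830030 ≈ 0.0369.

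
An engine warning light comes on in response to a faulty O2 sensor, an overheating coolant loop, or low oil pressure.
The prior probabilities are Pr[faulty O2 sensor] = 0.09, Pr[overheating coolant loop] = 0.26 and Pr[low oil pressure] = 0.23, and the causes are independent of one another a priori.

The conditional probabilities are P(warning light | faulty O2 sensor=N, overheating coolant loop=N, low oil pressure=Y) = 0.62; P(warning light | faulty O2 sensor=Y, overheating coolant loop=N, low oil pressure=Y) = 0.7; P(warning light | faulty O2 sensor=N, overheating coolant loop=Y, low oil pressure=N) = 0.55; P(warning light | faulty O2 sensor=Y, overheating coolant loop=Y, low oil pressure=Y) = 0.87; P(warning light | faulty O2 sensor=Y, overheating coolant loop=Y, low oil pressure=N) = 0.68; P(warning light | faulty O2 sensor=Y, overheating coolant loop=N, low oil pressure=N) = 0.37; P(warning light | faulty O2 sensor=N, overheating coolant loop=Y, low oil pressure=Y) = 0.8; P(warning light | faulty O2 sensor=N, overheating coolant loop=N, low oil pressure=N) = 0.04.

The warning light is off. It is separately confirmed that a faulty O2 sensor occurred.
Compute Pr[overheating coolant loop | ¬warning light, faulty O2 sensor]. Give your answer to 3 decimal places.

Pr[overheating coolant loop | ¬warning light, faulty O2 sensor] ≈ 0.149

Numerator (weight on configurations with overheating coolant loop): 0.064064 + 0.007774 = 0.071838
Denominator P(¬warning light | faulty O2 sensor): 0.63·0.74·0.77 + 0.3·0.74·0.23 + 0.32·0.26·0.77 + 0.13·0.26·0.23 = 0.481872
Posterior = 0.071838 / 0.481872 ≈ 0.149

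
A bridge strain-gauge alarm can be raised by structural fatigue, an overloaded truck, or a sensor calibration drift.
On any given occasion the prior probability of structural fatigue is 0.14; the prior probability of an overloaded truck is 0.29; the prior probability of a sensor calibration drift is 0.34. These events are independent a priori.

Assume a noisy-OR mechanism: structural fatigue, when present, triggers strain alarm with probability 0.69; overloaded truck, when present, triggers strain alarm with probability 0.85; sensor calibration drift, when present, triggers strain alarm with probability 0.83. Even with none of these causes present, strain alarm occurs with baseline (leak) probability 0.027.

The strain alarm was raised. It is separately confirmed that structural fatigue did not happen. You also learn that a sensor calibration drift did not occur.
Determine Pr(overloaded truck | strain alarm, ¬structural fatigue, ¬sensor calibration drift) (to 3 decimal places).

Under noisy-OR, P(strain alarm | causes) = 1 − (1−0.027)·∏(1−qᵢ) over the active causes.
Numerator (weight on configurations with overloaded truck): 0.85405×0.29 = 0.247674
Denominator P(strain alarm | ¬structural fatigue, ¬sensor calibration drift): 0.027×0.71 + 0.85405×0.29 = 0.266844
Posterior = 0.247674 / 0.266844 ≈ 0.928

Pr(overloaded truck | strain alarm, ¬structural fatigue, ¬sensor calibration drift) ≈ 0.928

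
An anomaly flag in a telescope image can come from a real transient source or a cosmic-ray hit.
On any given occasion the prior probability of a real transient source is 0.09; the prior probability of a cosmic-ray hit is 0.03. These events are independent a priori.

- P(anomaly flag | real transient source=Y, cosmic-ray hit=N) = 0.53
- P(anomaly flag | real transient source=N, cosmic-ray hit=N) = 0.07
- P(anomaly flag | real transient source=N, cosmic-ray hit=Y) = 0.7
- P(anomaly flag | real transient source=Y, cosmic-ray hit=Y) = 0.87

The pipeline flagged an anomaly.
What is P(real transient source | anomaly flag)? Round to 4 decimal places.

P(real transient source | anomaly flag) ≈ 0.3754

P(anomaly flag) = 0.07×0.91×0.97 + 0.7×0.91×0.03 + 0.53×0.09×0.97 + 0.87×0.09×0.03 = 0.061789 + 0.019110 + 0.046269 + 0.002349 = 0.129517
The real transient source-present share is 0.046269 + 0.002349 = 0.048618.
Hence the posterior is 0.048618/0.129517 ≈ 0.3754.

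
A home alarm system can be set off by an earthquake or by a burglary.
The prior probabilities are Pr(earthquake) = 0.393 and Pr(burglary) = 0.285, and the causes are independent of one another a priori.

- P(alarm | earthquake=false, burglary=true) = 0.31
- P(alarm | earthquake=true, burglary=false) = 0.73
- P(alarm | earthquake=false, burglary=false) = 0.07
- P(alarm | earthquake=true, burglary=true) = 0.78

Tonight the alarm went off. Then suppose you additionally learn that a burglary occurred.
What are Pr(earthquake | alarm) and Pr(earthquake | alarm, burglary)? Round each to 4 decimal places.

Pr(earthquake | alarm) ≈ 0.7769; Pr(earthquake | alarm, burglary) ≈ 0.6196

P(alarm) = 0.07*0.607*0.715 + 0.31*0.607*0.285 + 0.73*0.393*0.715 + 0.78*0.393*0.285 = 0.030380 + 0.053628 + 0.205126 + 0.087364 = 0.376498
Restricting to configurations with earthquake present: 0.205126 + 0.087364 = 0.292490.
So P(earthquake | alarm) = 0.292490/0.376498 ≈ 0.7769.

Now condition on the additional information:
P(alarm | burglary) = 0.31*0.607 + 0.78*0.393 = 0.188170 + 0.306540 = 0.494710
Of this, 0.306540 comes from 0.78*0.393 (the earthquake=true cases).
Hence the posterior is 0.306540/0.494710 ≈ 0.6196.
— burglary explains away the evidence for earthquake.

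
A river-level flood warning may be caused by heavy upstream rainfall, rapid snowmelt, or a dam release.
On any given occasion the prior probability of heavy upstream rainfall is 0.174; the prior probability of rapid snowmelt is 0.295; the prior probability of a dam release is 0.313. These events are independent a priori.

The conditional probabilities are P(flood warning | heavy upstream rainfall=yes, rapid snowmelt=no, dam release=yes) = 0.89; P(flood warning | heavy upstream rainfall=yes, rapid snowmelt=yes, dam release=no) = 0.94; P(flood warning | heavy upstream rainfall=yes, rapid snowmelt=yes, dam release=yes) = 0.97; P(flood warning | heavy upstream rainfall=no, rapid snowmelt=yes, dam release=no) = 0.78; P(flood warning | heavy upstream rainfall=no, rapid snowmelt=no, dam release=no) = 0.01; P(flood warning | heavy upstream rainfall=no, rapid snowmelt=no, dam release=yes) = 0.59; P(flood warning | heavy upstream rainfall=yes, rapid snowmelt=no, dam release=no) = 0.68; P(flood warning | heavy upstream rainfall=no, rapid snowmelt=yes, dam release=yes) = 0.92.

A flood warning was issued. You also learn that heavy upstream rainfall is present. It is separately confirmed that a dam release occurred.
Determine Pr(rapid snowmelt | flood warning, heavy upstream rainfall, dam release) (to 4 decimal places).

By total probability over both values of rapid snowmelt:
  P(flood warning | heavy upstream rainfall, dam release) = 0.89·0.705 + 0.97·0.295
        = 0.627450 + 0.286150 = 0.913600
The terms with rapid snowmelt present sum to 0.286150, so
  P(rapid snowmelt | flood warning, heavy upstream rainfall, dam release) = 0.286150 / 0.913600 ≈ 0.3132

Pr(rapid snowmelt | flood warning, heavy upstream rainfall, dam release) ≈ 0.3132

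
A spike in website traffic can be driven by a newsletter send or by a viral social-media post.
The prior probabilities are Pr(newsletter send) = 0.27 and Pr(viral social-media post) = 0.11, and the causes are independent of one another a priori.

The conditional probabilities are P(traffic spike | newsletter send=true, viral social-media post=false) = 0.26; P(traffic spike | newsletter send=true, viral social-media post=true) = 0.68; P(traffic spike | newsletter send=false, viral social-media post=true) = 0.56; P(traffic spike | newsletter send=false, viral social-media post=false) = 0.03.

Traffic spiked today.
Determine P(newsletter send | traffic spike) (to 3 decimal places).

P(newsletter send | traffic spike) ≈ 0.562

Numerator (weight on configurations with newsletter send): 0.062478 + 0.020196 = 0.082674
The normalizing constant is 0.03×0.73×0.89 + 0.56×0.73×0.11 + 0.26×0.27×0.89 + 0.68×0.27×0.11 = 0.147133
P(newsletter send | traffic spike) = 0.082674/0.147133 ≈ 0.562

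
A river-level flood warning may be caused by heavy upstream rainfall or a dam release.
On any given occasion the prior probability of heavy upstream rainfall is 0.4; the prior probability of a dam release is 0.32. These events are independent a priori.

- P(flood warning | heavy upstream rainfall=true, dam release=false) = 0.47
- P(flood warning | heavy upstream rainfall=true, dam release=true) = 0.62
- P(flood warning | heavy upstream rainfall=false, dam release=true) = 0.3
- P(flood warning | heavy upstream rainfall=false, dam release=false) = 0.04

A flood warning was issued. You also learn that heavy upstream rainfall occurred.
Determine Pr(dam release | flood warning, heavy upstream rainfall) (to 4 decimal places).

Pr(dam release | flood warning, heavy upstream rainfall) ≈ 0.3830

Enumerate both values of dam release and weight by the priors:
  P(flood warning | heavy upstream rainfall) = 0.47*0.68 + 0.62*0.32
        = 0.319600 + 0.198400 = 0.518000
Configurations with dam release contribute 0.198400, so
  P(dam release | flood warning, heavy upstream rainfall) = 0.198400 / 0.518000 ≈ 0.3830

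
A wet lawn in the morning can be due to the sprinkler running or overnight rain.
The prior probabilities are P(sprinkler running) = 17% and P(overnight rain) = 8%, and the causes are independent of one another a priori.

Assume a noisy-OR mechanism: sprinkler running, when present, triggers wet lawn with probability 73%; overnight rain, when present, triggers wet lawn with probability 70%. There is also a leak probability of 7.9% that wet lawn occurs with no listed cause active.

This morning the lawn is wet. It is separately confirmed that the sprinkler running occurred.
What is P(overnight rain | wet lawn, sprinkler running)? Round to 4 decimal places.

Under noisy-OR, P(wet lawn | causes) = 1 − (1−0.079)·∏(1−qᵢ) over the active causes.
Weight on overnight rain=true, given the evidence: 0.925399×0.08 = 0.074032
Normalizer over all consistent configurations: 0.75133×0.92 + 0.925399×0.08 = 0.765256
P(overnight rain | wet lawn, sprinkler running) = 0.074032/0.765256 ≈ 0.0967

P(overnight rain | wet lawn, sprinkler running) ≈ 0.0967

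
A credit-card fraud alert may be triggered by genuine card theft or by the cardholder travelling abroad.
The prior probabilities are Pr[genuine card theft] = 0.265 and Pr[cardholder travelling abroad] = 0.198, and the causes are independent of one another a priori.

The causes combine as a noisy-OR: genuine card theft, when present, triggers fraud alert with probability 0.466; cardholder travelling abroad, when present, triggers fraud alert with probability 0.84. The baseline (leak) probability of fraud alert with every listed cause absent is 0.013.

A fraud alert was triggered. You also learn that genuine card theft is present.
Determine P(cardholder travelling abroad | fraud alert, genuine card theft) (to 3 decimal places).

Under noisy-OR, P(fraud alert | causes) = 1 − (1−0.013)·∏(1−qᵢ) over the active causes.
By total probability over both values of cardholder travelling abroad:
  P(fraud alert | genuine card theft) = 0.472942×0.802 + 0.915671×0.198
        = 0.379299 + 0.181303 = 0.560602
Configurations with cardholder travelling abroad contribute 0.181303, so
  P(cardholder travelling abroad | fraud alert, genuine card theft) = 0.181303 / 0.560602 ≈ 0.323

P(cardholder travelling abroad | fraud alert, genuine card theft) ≈ 0.323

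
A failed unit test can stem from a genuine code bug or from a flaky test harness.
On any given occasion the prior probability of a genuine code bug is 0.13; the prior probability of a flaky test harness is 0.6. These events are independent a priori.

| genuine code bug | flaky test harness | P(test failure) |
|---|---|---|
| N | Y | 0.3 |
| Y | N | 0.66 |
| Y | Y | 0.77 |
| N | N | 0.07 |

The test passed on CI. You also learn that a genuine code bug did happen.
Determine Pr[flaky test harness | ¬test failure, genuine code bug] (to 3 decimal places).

Pr[flaky test harness | ¬test failure, genuine code bug] ≈ 0.504

Numerator (weight on configurations with flaky test harness): 0.23*0.6 = 0.138000
Normalizer over all consistent configurations: 0.34*0.4 + 0.23*0.6 = 0.274000
P(flaky test harness | ¬test failure, genuine code bug) = 0.138000/0.274000 ≈ 0.504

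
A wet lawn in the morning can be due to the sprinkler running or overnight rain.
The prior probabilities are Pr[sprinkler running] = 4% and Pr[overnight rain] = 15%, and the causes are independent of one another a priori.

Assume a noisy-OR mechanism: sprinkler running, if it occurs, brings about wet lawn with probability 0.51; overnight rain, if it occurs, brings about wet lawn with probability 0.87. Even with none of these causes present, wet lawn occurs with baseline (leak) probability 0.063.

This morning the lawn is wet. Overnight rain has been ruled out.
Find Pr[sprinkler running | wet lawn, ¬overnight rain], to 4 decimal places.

Under noisy-OR, P(wet lawn | causes) = 1 − (1−0.063)·∏(1−qᵢ) over the active causes.
For the numerator, keep only sprinkler running=true terms: 0.54087·0.04 = 0.021635
Normalizer over all consistent configurations: 0.063·0.96 + 0.54087·0.04 = 0.082115
Posterior = 0.021635 / 0.082115 ≈ 0.2635

Pr[sprinkler running | wet lawn, ¬overnight rain] ≈ 0.2635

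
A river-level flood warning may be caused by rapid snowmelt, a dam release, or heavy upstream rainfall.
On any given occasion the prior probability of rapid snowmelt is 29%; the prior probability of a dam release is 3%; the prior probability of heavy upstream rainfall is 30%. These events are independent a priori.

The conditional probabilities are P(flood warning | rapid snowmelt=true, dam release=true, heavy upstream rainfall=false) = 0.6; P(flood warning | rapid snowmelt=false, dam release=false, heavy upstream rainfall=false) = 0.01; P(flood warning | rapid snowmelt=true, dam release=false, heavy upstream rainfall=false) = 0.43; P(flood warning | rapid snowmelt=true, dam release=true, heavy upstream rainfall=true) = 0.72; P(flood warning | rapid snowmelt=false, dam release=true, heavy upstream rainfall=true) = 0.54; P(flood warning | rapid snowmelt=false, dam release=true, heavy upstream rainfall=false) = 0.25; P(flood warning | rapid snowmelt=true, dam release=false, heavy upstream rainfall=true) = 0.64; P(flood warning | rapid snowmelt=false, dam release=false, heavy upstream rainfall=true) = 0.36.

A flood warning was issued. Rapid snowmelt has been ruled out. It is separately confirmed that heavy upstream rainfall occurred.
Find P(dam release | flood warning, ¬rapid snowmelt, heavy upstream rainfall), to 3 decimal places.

Sum P(flood warning|·) weighted by the priors over both values of dam release:
  P(flood warning | ¬rapid snowmelt, heavy upstream rainfall) = 0.36·0.97 + 0.54·0.03
        = 0.349200 + 0.016200 = 0.365400
The terms with dam release present sum to 0.016200, so
  P(dam release | flood warning, ¬rapid snowmelt, heavy upstream rainfall) = 0.016200 / 0.365400 ≈ 0.044

P(dam release | flood warning, ¬rapid snowmelt, heavy upstream rainfall) ≈ 0.044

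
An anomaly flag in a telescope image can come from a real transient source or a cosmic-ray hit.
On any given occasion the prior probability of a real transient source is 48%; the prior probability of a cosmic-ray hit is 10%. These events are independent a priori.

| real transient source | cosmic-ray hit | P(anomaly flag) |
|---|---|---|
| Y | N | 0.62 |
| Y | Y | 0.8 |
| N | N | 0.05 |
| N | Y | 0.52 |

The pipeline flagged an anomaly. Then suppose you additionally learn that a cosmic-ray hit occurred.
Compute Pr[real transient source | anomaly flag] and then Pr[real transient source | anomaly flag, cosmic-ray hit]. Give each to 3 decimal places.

P(anomaly flag) = 0.05*0.52*0.9 + 0.52*0.52*0.1 + 0.62*0.48*0.9 + 0.8*0.48*0.1 = 0.023400 + 0.027040 + 0.267840 + 0.038400 = 0.356680
The real transient source-present share is 0.267840 + 0.038400 = 0.306240.
Hence the posterior is 0.306240/0.356680 ≈ 0.859.

With the extra evidence:
Sum P(anomaly flag|·) weighted by the priors over both values of real transient source:
  P(anomaly flag | cosmic-ray hit) = 0.52*0.52 + 0.8*0.48
        = 0.270400 + 0.384000 = 0.654400
Configurations with real transient source contribute 0.384000, so
  P(real transient source | anomaly flag, cosmic-ray hit) = 0.384000 / 0.654400 ≈ 0.587

Pr[real transient source | anomaly flag] ≈ 0.859; Pr[real transient source | anomaly flag, cosmic-ray hit] ≈ 0.587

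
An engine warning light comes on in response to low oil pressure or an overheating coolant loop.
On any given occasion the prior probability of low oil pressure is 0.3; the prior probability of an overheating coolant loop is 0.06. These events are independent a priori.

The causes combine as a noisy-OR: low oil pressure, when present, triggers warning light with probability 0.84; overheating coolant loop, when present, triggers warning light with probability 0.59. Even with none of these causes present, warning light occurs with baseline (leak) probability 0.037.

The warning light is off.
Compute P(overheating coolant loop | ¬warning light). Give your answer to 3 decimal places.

P(overheating coolant loop | ¬warning light) ≈ 0.026

Under noisy-OR, P(warning light | causes) = 1 − (1−0.037)·∏(1−qᵢ) over the active causes.
P(¬warning light) = 0.963×0.7×0.94 + 0.39483×0.7×0.06 + 0.15408×0.3×0.94 + 0.063173×0.3×0.06 = 0.633654 + 0.016583 + 0.043451 + 0.001137 = 0.694825
Of this, 0.017720 comes from 0.016583 + 0.001137 (the overheating coolant loop=true cases).
Hence the posterior is 0.017720/0.694825 ≈ 0.026.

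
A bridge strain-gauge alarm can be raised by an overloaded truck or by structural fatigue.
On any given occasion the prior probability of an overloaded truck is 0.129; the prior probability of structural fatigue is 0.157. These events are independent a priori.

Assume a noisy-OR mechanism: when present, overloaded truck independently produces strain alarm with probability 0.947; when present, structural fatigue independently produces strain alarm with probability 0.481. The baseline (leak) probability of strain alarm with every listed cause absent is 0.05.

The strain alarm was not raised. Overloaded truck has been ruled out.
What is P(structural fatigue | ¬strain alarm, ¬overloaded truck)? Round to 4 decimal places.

P(structural fatigue | ¬strain alarm, ¬overloaded truck) ≈ 0.0881

Under noisy-OR, P(strain alarm | causes) = 1 − (1−0.05)·∏(1−qᵢ) over the active causes.
By total probability over both values of structural fatigue:
  P(¬strain alarm | ¬overloaded truck) = 0.95·0.843 + 0.49305·0.157
        = 0.800850 + 0.077409 = 0.878259
The terms with structural fatigue present sum to 0.077409, so
  P(structural fatigue | ¬strain alarm, ¬overloaded truck) = 0.077409 / 0.878259 ≈ 0.0881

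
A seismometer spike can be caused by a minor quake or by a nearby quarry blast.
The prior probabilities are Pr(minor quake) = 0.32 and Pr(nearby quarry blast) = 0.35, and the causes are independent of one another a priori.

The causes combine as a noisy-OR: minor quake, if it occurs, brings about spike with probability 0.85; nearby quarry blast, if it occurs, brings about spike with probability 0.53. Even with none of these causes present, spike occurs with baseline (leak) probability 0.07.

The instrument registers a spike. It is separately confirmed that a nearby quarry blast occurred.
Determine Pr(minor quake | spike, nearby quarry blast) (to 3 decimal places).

Under noisy-OR, P(spike | causes) = 1 − (1−0.07)·∏(1−qᵢ) over the active causes.
Sum P(spike|·) weighted by the priors over both values of minor quake:
  P(spike | nearby quarry blast) = 0.5629·0.68 + 0.934435·0.32
        = 0.382772 + 0.299019 = 0.681791
Configurations with minor quake contribute 0.299019, so
  P(minor quake | spike, nearby quarry blast) = 0.299019 / 0.681791 ≈ 0.439

Pr(minor quake | spike, nearby quarry blast) ≈ 0.439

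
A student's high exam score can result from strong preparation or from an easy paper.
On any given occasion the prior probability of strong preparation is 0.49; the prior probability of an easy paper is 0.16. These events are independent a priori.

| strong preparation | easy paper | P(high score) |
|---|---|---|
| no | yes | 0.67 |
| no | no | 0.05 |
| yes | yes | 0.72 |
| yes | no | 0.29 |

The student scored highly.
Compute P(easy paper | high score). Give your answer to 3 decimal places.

P(high score) = 0.05·0.51·0.84 + 0.67·0.51·0.16 + 0.29·0.49·0.84 + 0.72·0.49·0.16 = 0.021420 + 0.054672 + 0.119364 + 0.056448 = 0.251904
Restricting to configurations with easy paper present: 0.054672 + 0.056448 = 0.111120.
So P(easy paper | high score) = 0.111120/0.251904 ≈ 0.441.

P(easy paper | high score) ≈ 0.441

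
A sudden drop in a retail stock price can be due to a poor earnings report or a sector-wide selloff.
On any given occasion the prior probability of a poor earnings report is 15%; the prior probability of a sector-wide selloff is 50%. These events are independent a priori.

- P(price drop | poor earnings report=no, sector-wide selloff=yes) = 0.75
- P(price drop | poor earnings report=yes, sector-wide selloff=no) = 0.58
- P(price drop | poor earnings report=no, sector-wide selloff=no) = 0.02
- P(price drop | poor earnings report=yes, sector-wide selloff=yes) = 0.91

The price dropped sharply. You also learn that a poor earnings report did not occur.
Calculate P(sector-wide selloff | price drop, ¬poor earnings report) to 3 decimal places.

Weight on sector-wide selloff=true, given the evidence: 0.75×0.5 = 0.375000
Denominator P(price drop | ¬poor earnings report): 0.02×0.5 + 0.75×0.5 = 0.385000
Posterior = 0.375000 / 0.385000 ≈ 0.974

P(sector-wide selloff | price drop, ¬poor earnings report) ≈ 0.974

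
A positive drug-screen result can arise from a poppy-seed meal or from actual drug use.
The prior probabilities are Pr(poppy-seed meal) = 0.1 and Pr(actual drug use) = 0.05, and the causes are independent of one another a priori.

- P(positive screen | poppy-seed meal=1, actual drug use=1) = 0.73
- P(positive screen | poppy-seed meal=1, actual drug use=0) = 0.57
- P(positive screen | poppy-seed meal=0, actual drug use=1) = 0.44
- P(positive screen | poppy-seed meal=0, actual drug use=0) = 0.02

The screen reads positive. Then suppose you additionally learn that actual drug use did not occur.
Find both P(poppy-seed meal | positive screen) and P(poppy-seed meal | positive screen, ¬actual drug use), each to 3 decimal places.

P(poppy-seed meal | positive screen) ≈ 0.610; P(poppy-seed meal | positive screen, ¬actual drug use) ≈ 0.760

By total probability over the 4 (poppy-seed meal, actual drug use) configurations:
  P(positive screen) = 0.02×0.9×0.95 + 0.44×0.9×0.05 + 0.57×0.1×0.95 + 0.73×0.1×0.05
        = 0.017100 + 0.019800 + 0.054150 + 0.003650 = 0.094700
Keeping only the poppy-seed meal-present terms gives 0.057800, so
  P(poppy-seed meal | positive screen) = 0.057800 / 0.094700 ≈ 0.610

With the extra evidence:
By total probability over both values of poppy-seed meal:
  P(positive screen | ¬actual drug use) = 0.02·0.9 + 0.57·0.1
        = 0.018000 + 0.057000 = 0.075000
Keeping only the poppy-seed meal-present terms gives 0.057000, so
  P(poppy-seed meal | positive screen, ¬actual drug use) = 0.057000 / 0.075000 ≈ 0.760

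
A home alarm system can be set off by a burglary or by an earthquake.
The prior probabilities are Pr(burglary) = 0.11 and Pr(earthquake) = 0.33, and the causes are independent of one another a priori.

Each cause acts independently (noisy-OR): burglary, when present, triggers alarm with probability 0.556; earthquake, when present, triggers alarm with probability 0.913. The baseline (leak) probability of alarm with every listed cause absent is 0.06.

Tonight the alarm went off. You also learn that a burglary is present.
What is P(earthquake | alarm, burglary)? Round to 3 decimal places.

P(earthquake | alarm, burglary) ≈ 0.449

Under noisy-OR, P(alarm | causes) = 1 − (1−0.06)·∏(1−qᵢ) over the active causes.
P(alarm | burglary) = 0.58264*0.67 + 0.96369*0.33 = 0.390369 + 0.318018 = 0.708387
Restricting to configurations with earthquake present: 0.96369*0.33 = 0.318018.
Hence the posterior is 0.318018/0.708387 ≈ 0.449.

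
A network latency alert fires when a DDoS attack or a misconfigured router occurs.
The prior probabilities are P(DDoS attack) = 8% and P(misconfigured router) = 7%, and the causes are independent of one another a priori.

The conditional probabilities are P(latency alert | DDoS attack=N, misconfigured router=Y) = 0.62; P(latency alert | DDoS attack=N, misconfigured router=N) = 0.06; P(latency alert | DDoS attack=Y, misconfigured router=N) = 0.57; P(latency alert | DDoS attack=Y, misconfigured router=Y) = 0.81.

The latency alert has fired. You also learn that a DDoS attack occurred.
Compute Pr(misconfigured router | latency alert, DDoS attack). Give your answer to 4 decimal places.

Pr(misconfigured router | latency alert, DDoS attack) ≈ 0.0966

Enumerate both values of misconfigured router and weight by the priors:
  P(latency alert | DDoS attack) = 0.57·0.93 + 0.81·0.07
        = 0.530100 + 0.056700 = 0.586800
Configurations with misconfigured router contribute 0.056700, so
  P(misconfigured router | latency alert, DDoS attack) = 0.056700 / 0.586800 ≈ 0.0966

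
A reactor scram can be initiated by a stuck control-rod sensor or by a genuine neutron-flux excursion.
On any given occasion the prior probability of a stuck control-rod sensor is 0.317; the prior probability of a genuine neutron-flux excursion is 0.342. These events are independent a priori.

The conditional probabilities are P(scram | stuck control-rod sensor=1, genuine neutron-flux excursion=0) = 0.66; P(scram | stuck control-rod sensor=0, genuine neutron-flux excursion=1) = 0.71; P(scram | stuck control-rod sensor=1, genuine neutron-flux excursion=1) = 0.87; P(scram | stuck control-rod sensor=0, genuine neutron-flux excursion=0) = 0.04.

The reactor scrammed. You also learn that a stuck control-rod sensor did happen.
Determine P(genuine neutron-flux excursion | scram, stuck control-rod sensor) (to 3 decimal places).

P(genuine neutron-flux excursion | scram, stuck control-rod sensor) ≈ 0.407

P(scram | stuck control-rod sensor) = 0.66×0.658 + 0.87×0.342 = 0.434280 + 0.297540 = 0.731820
Restricting to configurations with genuine neutron-flux excursion present: 0.87×0.342 = 0.297540.
Hence the posterior is 0.297540/0.731820 ≈ 0.407.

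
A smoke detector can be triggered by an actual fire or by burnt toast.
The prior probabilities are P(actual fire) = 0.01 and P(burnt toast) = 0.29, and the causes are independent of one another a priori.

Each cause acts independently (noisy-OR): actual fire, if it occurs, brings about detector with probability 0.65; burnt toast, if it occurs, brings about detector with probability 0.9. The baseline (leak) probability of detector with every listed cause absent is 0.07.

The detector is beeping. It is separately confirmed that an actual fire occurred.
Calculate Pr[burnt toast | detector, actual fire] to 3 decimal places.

Under noisy-OR, P(detector | causes) = 1 − (1−0.07)·∏(1−qᵢ) over the active causes.
P(detector | actual fire) = 0.6745·0.71 + 0.96745·0.29 = 0.478895 + 0.280560 = 0.759455
Restricting to configurations with burnt toast present: 0.96745·0.29 = 0.280560.
So P(burnt toast | detector, actual fire) = 0.280560/0.759455 ≈ 0.369.

Pr[burnt toast | detector, actual fire] ≈ 0.369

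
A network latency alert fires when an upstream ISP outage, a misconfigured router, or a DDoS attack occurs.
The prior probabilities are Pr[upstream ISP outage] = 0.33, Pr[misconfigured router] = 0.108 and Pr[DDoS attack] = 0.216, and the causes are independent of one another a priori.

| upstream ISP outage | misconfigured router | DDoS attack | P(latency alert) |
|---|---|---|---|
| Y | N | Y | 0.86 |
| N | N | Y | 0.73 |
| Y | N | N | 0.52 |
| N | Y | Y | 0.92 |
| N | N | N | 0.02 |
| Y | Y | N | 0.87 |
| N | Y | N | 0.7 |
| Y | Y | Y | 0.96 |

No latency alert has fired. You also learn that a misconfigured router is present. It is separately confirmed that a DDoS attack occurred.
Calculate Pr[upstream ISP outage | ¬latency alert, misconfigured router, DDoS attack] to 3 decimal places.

P(¬latency alert | misconfigured router, DDoS attack) = 0.08*0.67 + 0.04*0.33 = 0.053600 + 0.013200 = 0.066800
The upstream ISP outage-present share is 0.04*0.33 = 0.013200.
So P(upstream ISP outage | ¬latency alert, misconfigured router, DDoS attack) = 0.013200/0.066800 ≈ 0.198.

Pr[upstream ISP outage | ¬latency alert, misconfigured router, DDoS attack] ≈ 0.198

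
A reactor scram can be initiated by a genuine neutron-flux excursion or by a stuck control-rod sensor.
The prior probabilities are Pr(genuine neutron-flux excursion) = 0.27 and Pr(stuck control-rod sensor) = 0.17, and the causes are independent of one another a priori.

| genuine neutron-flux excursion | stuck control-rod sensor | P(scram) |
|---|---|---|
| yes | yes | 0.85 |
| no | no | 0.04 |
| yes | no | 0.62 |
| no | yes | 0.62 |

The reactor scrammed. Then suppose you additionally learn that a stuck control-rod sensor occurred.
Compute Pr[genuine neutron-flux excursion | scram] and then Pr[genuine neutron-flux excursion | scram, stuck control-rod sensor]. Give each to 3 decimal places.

P(scram) = 0.04*0.73*0.83 + 0.62*0.73*0.17 + 0.62*0.27*0.83 + 0.85*0.27*0.17 = 0.024236 + 0.076942 + 0.138942 + 0.039015 = 0.279135
The genuine neutron-flux excursion-present share is 0.138942 + 0.039015 = 0.177957.
So P(genuine neutron-flux excursion | scram) = 0.177957/0.279135 ≈ 0.638.

Now condition on the additional information:
Sum P(scram|·) weighted by the priors over both values of genuine neutron-flux excursion:
  P(scram | stuck control-rod sensor) = 0.62*0.73 + 0.85*0.27
        = 0.452600 + 0.229500 = 0.682100
Configurations with genuine neutron-flux excursion contribute 0.229500, so
  P(genuine neutron-flux excursion | scram, stuck control-rod sensor) = 0.229500 / 0.682100 ≈ 0.336

Pr[genuine neutron-flux excursion | scram] ≈ 0.638; Pr[genuine neutron-flux excursion | scram, stuck control-rod sensor] ≈ 0.336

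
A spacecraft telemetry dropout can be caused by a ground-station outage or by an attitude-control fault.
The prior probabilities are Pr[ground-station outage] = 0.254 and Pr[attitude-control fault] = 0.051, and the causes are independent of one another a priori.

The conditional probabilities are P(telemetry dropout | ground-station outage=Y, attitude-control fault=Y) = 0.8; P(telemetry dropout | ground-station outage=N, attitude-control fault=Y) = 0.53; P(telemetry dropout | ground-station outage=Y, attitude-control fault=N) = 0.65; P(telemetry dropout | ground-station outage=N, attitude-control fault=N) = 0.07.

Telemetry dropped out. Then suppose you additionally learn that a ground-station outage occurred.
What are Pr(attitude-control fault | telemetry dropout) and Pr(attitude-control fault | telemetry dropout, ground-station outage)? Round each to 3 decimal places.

Pr(attitude-control fault | telemetry dropout) ≈ 0.129; Pr(attitude-control fault | telemetry dropout, ground-station outage) ≈ 0.062

Enumerate the 4 (ground-station outage, attitude-control fault) configurations and weight by the priors:
  P(telemetry dropout) = 0.07×0.746×0.949 + 0.53×0.746×0.051 + 0.65×0.254×0.949 + 0.8×0.254×0.051
        = 0.049557 + 0.020164 + 0.156680 + 0.010363 = 0.236764
Keeping only the attitude-control fault-present terms gives 0.030527, so
  P(attitude-control fault | telemetry dropout) = 0.030527 / 0.236764 ≈ 0.129

Now condition on the additional information:
Weight on attitude-control fault=true, given the evidence: 0.8*0.051 = 0.040800
Normalizer over all consistent configurations: 0.65*0.949 + 0.8*0.051 = 0.657650
Posterior = 0.040800 / 0.657650 ≈ 0.062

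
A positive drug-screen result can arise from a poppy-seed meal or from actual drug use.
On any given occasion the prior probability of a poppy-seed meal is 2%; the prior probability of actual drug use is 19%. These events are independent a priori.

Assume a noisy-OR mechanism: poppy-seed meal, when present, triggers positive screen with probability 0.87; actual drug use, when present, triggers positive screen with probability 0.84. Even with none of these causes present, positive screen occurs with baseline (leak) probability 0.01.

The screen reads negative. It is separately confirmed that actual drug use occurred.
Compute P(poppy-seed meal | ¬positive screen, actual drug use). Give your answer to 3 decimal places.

Under noisy-OR, P(positive screen | causes) = 1 − (1−0.01)·∏(1−qᵢ) over the active causes.
By total probability over both values of poppy-seed meal:
  P(¬positive screen | actual drug use) = 0.1584·0.98 + 0.020592·0.02
        = 0.155232 + 0.000412 = 0.155644
Keeping only the poppy-seed meal-present terms gives 0.000412, so
  P(poppy-seed meal | ¬positive screen, actual drug use) = 0.000412 / 0.155644 ≈ 0.003

P(poppy-seed meal | ¬positive screen, actual drug use) ≈ 0.003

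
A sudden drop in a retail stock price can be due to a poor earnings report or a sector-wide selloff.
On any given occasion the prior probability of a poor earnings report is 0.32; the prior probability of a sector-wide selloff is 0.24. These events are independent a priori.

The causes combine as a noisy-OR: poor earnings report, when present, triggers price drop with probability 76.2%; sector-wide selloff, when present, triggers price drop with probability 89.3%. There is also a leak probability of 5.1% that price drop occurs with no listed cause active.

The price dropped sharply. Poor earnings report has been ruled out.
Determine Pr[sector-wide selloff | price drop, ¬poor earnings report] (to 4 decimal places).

Under noisy-OR, P(price drop | causes) = 1 − (1−0.051)·∏(1−qᵢ) over the active causes.
P(price drop | ¬poor earnings report) = 0.051*0.76 + 0.898457*0.24 = 0.038760 + 0.215630 = 0.254390
Of this, 0.215630 comes from 0.898457*0.24 (the sector-wide selloff=true cases).
Hence the posterior is 0.215630/0.254390 ≈ 0.8476.

Pr[sector-wide selloff | price drop, ¬poor earnings report] ≈ 0.8476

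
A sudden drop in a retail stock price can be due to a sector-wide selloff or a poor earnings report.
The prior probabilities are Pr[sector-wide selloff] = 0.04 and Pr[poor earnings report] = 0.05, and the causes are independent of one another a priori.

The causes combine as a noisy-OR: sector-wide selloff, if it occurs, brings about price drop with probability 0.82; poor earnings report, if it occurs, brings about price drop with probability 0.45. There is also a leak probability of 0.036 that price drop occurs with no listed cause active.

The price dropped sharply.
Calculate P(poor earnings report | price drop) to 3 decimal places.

Under noisy-OR, P(price drop | causes) = 1 − (1−0.036)·∏(1−qᵢ) over the active causes.
Enumerate the 4 (sector-wide selloff, poor earnings report) configurations and weight by the priors:
  P(price drop) = 0.036·0.96·0.95 + 0.4698·0.96·0.05 + 0.82648·0.04·0.95 + 0.904564·0.04·0.05
        = 0.032832 + 0.022550 + 0.031406 + 0.001809 = 0.088597
The terms with poor earnings report present sum to 0.024359, so
  P(poor earnings report | price drop) = 0.024359 / 0.088597 ≈ 0.275

P(poor earnings report | price drop) ≈ 0.275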